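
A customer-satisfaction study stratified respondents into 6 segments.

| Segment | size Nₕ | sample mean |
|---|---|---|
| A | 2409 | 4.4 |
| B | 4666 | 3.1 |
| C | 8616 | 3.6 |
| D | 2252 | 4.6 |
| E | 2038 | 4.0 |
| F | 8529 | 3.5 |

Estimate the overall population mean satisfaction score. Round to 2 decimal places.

3.66

N = 2409 + 4666 + 8616 + 2252 + 2038 + 8529 = 28510.
Weight each subgroup mean by Nₕ/N and sum.
Σ Nₕx̄ₕ = 2409·4.4 + 4666·3.1 + 8616·3.6 + 2252·4.6 + 2038·4.0 + 8529·3.5 = 10599.6 + 14464.6 + 31017.6 + 10359.2 + 8152 + 29851.5 = 104444.5.
Divide by N: 104444.5 / 28510 = 3.6634... → 3.66.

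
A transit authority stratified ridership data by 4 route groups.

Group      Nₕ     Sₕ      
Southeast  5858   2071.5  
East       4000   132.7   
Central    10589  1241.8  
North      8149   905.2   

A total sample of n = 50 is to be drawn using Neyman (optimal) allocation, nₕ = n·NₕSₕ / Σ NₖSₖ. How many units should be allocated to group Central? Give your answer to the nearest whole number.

20

Σ NₕSₕ = 5858·2071.5 + 4000·132.7 + 10589·1241.8 + 8149·905.2 = 33191542.
Share for Central: 13149420.2/33191542 = 0.39617.
n_Central = 50 × 0.39617 = 19.808... → 20.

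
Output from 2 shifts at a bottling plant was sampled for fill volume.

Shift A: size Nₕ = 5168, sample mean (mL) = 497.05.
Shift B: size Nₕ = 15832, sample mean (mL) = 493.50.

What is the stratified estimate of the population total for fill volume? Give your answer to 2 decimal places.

Estimate total by summing Nₕ·x̄ₕ over strata.
5168·497.05 + 15832·493.50 = 2568754.4 + 7813092 = 10381846.40.

10381846.40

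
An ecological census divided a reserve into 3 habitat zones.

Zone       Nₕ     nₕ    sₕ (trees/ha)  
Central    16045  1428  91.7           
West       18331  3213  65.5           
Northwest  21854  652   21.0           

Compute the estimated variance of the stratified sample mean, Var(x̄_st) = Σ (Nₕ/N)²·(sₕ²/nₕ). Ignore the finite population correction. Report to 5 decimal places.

N = 56230. Term for each stratum: Wₕ²sₕ²/nₕ.
Var(x̄_st) = 0.47946150 + 0.14190837 + 0.10216843 = 0.72353830 → 0.72354.

0.72354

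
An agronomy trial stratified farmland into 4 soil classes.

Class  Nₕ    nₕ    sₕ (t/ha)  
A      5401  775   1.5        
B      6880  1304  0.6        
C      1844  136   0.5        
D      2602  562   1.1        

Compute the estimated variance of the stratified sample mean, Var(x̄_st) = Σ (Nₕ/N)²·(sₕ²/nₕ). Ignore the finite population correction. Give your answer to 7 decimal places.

N = 16727. Term for each stratum: Wₕ²sₕ²/nₕ.
Var(x̄_st) = 0.0003026865 + 0.0000467052 + 0.0000223402 + 0.0000520988 = 0.0004238307 → 0.0004238.

0.0004238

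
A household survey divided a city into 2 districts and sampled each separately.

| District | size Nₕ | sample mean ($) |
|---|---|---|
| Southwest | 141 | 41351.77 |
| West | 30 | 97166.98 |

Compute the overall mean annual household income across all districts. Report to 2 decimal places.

51143.91

x̄_st = (Σ Nₕx̄ₕ) / (Σ Nₕ) = (141·41351.77 + 30·97166.98) / 171
= 8745608.97 / 171 = 51143.9121... → 51143.91.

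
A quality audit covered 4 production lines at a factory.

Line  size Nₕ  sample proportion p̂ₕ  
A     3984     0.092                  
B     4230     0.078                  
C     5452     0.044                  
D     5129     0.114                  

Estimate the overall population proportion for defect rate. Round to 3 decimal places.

0.081

N = 3984 + 4230 + 5452 + 5129 = 18795.
Overall proportion = Σ (Nₕ/N)·p̂ₕ.
Σ Nₕp̂ₕ = 366.528 + 329.94 + 239.888 + 584.706 = 1521.062.
1521.062 / 18795 = 0.08093... → 0.081.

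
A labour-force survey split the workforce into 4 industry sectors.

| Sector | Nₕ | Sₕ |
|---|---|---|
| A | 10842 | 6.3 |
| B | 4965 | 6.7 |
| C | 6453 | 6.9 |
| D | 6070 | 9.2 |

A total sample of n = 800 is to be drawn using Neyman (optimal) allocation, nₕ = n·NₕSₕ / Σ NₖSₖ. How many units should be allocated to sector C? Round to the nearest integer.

176

A: NₕSₕ = 10842·6.3 = 68304.6
B: NₕSₕ = 4965·6.7 = 33265.5
C: NₕSₕ = 6453·6.9 = 44525.7
D: NₕSₕ = 6070·9.2 = 55844
Σ NₕSₕ = 201939.8.
n_C = 800·44525.7/201939.8 = 176.392... → 176.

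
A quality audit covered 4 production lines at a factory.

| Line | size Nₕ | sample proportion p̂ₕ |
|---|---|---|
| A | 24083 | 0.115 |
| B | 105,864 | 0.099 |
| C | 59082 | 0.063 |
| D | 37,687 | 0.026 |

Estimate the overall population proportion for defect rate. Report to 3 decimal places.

Wₕ = Nₕ/N with N = 226716: 0.1062, 0.4669, 0.2606, 0.1662.
p̂_st = 0.1062·0.115 + 0.4669·0.099 + 0.2606·0.063 + 0.1662·0.026 ≈ 0.07918... → 0.079.

0.079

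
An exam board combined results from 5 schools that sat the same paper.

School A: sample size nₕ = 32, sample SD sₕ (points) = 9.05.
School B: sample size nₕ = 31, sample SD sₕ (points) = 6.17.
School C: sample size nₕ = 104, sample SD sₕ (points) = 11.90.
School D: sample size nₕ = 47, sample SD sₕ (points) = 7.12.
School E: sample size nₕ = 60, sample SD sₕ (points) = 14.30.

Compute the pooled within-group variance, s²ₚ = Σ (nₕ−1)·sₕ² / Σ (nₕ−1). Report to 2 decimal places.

121.43

A: (32−1)·9.05² = 31·81.9025 = 2538.9775
B: (31−1)·6.17² = 30·38.0689 = 1142.067
C: (104−1)·11.90² = 103·141.61 = 14585.83
D: (47−1)·7.12² = 46·50.6944 = 2331.9424
E: (60−1)·14.30² = 59·204.49 = 12064.91
Numerator = 32663.7269; denominator = Σ(nₕ−1) = 269.
s²ₚ = 32663.7269/269 = 121.4265... → 121.43.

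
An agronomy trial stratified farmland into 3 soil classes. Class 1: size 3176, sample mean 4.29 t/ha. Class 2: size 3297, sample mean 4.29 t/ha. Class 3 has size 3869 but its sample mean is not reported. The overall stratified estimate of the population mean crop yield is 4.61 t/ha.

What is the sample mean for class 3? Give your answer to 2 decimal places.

5.15

N = 3176 + 3297 + 3869 = 10342.
Overall total = μ·N = 4.61·10342 = 47676.62.
Subtract the known strata: 3176·4.29 + 3297·4.29 = 27769.17.
Remaining total for class 3: 47676.62 − 27769.17 = 19907.45.
Divide by its size: 19907.45 / 3869 = 5.1454... → 5.15.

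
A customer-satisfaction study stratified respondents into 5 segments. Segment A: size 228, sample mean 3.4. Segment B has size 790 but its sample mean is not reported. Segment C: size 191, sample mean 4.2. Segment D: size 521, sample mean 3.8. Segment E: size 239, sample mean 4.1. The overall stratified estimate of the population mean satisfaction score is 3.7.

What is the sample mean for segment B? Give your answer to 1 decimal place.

3.5

Σ Nₕx̄ₕ = N·μ, so 790·x̄_B = 1969·3.7 − (228·3.4 + 191·4.2 + 521·3.8 + 239·4.1).
= 7285.3 − 4537.1 = 2748.2.
x̄_B = 2748.2 / 790 = 3.479... → 3.5.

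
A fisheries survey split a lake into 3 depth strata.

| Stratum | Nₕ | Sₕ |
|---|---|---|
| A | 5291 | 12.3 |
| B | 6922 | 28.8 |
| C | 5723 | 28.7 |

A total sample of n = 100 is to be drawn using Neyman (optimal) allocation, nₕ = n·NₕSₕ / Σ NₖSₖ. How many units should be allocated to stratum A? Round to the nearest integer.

15

Σ NₕSₕ = 5291·12.3 + 6922·28.8 + 5723·28.7 = 428683.
Share for A: 65079.3/428683 = 0.15181.
n_A = 100 × 0.15181 = 15.181... → 15.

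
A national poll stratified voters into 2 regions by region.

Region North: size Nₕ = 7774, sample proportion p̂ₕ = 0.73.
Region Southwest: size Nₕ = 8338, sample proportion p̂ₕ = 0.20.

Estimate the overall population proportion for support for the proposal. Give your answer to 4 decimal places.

Wₕ = Nₕ/N with N = 16112: 0.4825, 0.5175.
p̂_st = 0.4825·0.73 + 0.5175·0.20 ≈ 0.455724... → 0.4557.

0.4557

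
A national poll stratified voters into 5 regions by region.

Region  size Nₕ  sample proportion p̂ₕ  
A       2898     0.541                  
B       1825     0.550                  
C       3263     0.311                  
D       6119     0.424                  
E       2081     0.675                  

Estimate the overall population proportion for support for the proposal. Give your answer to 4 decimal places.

Wₕ = Nₕ/N with N = 16186: 0.1790, 0.1128, 0.2016, 0.3780, 0.1286.
p̂_st = 0.1790·0.541 + 0.1128·0.550 + 0.2016·0.311 + 0.3780·0.424 + 0.1286·0.675 ≈ 0.468645... → 0.4686.

0.4686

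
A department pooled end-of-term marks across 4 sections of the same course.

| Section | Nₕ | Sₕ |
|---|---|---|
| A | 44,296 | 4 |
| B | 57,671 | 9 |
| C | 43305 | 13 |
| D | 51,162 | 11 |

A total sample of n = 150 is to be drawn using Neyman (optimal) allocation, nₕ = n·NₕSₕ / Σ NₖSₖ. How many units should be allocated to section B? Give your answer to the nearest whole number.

43

A: NₕSₕ = 44296·4 = 177184
B: NₕSₕ = 57671·9 = 519039
C: NₕSₕ = 43305·13 = 562965
D: NₕSₕ = 51162·11 = 562782
Σ NₕSₕ = 1821970.
n_B = 150·519039/1821970 = 42.732... → 43.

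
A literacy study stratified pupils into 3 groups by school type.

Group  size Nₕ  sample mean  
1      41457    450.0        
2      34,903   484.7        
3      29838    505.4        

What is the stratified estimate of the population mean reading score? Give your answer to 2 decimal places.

476.97

x̄_st = (Σ Nₕx̄ₕ) / (Σ Nₕ) = (41457·450.0 + 34903·484.7 + 29838·505.4) / 106198
= 50653259.3 / 106198 = 476.9700... → 476.97.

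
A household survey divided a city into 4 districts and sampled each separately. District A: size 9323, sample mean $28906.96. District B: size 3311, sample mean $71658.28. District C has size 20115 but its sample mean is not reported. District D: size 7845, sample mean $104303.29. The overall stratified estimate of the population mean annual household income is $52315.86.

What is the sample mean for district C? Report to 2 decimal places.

N = 9323 + 3311 + 20115 + 7845 = 40594.
Overall total = μ·N = 52315.86·40594 = 2123710020.84.
Subtract the known strata: 9323·28906.96 + 3311·71658.28 + 7845·104303.29 = 1325019463.21.
Remaining total for district C: 2123710020.84 − 1325019463.21 = 798690557.63.
Divide by its size: 798690557.63 / 20115 = 39706.2171... → 39706.22.

39706.22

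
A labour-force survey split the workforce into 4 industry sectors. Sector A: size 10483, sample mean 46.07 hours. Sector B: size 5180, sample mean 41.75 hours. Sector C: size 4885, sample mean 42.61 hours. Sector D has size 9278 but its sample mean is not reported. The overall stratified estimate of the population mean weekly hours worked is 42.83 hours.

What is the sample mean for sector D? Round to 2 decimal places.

39.89

Σ Nₕx̄ₕ = N·μ, so 9278·x̄_D = 29826·42.83 − (10483·46.07 + 5180·41.75 + 4885·42.61).
= 1277447.58 − 907366.66 = 370080.92.
x̄_D = 370080.92 / 9278 = 39.8880... → 39.89.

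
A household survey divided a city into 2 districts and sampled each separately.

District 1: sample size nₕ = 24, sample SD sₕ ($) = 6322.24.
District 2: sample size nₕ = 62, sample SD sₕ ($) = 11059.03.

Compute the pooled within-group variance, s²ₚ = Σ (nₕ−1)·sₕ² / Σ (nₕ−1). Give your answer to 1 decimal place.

99759016.0

1: (24−1)·6322.24² = 23·39970718.6176 = 919326528.2048
2: (62−1)·11059.03² = 61·122302144.5409 = 7460430816.9949
Numerator = 8379757345.1997; denominator = Σ(nₕ−1) = 84.
s²ₚ = 8379757345.1997/84 = 99759016.014... → 99759016.0.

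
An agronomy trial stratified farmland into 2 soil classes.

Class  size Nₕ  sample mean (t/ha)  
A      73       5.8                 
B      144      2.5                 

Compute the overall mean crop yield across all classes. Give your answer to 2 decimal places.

N = 217; weights Wₕ = Nₕ/N = (0.3364, 0.6636).
x̄_st = Σ Wₕ·x̄ₕ = 0.3364·5.8 + 0.6636·2.5 ≈ 3.6101...
→ 3.61.

3.61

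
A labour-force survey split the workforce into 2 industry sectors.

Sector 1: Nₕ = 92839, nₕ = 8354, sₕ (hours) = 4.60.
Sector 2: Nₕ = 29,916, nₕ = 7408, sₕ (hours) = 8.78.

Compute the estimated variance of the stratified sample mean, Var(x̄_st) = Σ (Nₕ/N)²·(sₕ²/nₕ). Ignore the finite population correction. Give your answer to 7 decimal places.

0.0020668

N = 122755. Term for each stratum: Wₕ²sₕ²/nₕ.
Var(x̄_st) = 0.0014487843 + 0.0006180402 = 0.0020668245 → 0.0020668.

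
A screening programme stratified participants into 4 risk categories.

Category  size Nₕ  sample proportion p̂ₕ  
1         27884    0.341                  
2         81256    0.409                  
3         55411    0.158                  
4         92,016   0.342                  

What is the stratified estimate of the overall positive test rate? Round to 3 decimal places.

N = 27884 + 81256 + 55411 + 92016 = 256567.
Overall proportion = Σ (Nₕ/N)·p̂ₕ.
Σ Nₕp̂ₕ = 9508.444 + 33233.704 + 8754.938 + 31469.472 = 82966.558.
82966.558 / 256567 = 0.32337... → 0.323.

0.323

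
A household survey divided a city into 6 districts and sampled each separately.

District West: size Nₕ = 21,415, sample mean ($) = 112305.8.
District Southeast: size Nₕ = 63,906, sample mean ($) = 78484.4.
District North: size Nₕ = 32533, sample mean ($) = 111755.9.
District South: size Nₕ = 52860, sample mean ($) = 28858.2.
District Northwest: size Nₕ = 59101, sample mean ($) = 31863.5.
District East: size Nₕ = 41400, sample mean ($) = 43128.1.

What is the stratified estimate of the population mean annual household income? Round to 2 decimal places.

59917.48

x̄_st = (Σ Nₕx̄ₕ) / (Σ Nₕ) = (21415·112305.8 + 63906·78484.4 + 32533·111755.9 + 52860·28858.2 + 59101·31863.5 + 41400·43128.1) / 271215
= 16250519973.6 / 271215 = 59917.4823... → 59917.48.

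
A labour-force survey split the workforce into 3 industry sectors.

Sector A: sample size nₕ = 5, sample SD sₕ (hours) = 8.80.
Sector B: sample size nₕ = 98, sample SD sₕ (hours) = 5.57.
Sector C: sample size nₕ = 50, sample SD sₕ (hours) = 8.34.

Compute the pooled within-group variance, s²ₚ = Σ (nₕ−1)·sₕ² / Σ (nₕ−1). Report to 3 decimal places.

Degrees of freedom: 4 + 97 + 49 = 150.
Σ(nₕ−1)sₕ² = 4·77.44 + 97·31.0249 + 49·69.5556 = 6727.3997.
s²ₚ = 6727.3997 / 150 = 44.84933... → 44.849.

44.849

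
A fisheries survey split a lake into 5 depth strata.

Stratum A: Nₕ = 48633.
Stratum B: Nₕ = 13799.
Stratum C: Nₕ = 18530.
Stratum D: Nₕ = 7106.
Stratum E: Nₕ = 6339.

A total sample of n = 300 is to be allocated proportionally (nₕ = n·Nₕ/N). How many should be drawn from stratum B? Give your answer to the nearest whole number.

Share of stratum B = 13799/94407 = 0.14617.
Allocate 300 × 0.14617 = 43.850... → 44.

44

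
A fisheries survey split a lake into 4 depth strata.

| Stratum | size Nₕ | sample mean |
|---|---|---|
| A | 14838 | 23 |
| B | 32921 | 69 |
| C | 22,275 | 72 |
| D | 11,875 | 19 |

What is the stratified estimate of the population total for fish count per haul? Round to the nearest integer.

Population total = Σ Nₕ·x̄ₕ (each stratum's size times its mean).
14838·23 + 32921·69 + 22275·72 + 11875·19 = 341274 + 2271549 + 1603800 + 225625 = 4442248.

4442248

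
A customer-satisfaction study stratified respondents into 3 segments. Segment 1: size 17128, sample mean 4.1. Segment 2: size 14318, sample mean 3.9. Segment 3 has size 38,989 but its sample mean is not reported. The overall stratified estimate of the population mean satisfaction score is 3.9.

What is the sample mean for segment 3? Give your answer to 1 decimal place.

3.8

N = 17128 + 14318 + 38989 = 70435.
Overall total = μ·N = 3.9·70435 = 274696.5.
Subtract the known strata: 17128·4.1 + 14318·3.9 = 126065.
Remaining total for segment 3: 274696.5 − 126065 = 148631.5.
Divide by its size: 148631.5 / 38989 = 3.812... → 3.8.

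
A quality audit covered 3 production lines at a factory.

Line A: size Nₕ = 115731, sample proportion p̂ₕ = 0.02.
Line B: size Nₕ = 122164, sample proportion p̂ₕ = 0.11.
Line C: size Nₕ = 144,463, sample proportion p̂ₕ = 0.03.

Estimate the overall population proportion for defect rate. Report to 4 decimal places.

0.0525

N = 115731 + 122164 + 144463 = 382358.
Overall proportion = Σ (Nₕ/N)·p̂ₕ.
Σ Nₕp̂ₕ = 2314.62 + 13438.04 + 4333.89 = 20086.55.
20086.55 / 382358 = 0.052533... → 0.0525.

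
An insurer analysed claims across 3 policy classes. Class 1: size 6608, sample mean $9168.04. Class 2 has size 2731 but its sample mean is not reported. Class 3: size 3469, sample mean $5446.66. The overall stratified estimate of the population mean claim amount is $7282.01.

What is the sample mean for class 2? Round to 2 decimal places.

5049.84

Σ Nₕx̄ₕ = N·μ, so 2731·x̄_2 = 12808·7282.01 − (6608·9168.04 + 3469·5446.66).
= 93267984.08 − 79476871.86 = 13791112.22.
x̄_2 = 13791112.22 / 2731 = 5049.8397... → 5049.84.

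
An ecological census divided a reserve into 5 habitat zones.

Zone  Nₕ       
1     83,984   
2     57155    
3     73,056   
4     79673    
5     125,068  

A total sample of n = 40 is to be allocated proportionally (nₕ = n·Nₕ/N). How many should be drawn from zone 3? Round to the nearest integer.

Share of zone 3 = 73056/418936 = 0.17438.
Allocate 40 × 0.17438 = 6.975... → 7.

7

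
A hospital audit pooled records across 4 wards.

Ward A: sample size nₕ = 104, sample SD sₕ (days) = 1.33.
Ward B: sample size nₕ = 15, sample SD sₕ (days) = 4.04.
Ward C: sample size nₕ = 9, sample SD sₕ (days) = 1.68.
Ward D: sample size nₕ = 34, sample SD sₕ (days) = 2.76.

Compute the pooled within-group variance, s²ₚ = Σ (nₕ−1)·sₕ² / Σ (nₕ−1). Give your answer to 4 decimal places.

Degrees of freedom: 103 + 14 + 8 + 33 = 158.
Σ(nₕ−1)sₕ² = 103·1.7689 + 14·16.3216 + 8·2.8224 + 33·7.6176 = 684.6591.
s²ₚ = 684.6591 / 158 = 4.333285... → 4.3333.

4.3333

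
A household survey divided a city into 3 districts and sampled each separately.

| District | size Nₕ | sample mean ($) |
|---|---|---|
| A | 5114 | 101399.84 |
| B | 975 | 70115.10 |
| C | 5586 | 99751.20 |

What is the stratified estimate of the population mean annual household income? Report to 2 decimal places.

N = 5114 + 975 + 5586 = 11675.
The stratified mean weights each stratum mean by its population share Nₕ/N.
Σ Nₕx̄ₕ = 5114·101399.84 + 975·70115.10 + 5586·99751.20 = 518558781.76 + 68362222.5 + 557210203.2 = 1144131207.46.
Divide by N: 1144131207.46 / 11675 = 97998.3904... → 97998.39.

97998.39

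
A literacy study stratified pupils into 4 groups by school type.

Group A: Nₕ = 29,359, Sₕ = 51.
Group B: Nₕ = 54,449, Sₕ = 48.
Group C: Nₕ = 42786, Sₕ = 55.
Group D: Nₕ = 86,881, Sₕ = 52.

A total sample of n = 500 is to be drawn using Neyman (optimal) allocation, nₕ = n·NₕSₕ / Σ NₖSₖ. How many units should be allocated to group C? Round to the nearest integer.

107

A: NₕSₕ = 29359·51 = 1497309
B: NₕSₕ = 54449·48 = 2613552
C: NₕSₕ = 42786·55 = 2353230
D: NₕSₕ = 86881·52 = 4517812
Σ NₕSₕ = 10981903.
n_C = 500·2353230/10981903 = 107.141... → 107.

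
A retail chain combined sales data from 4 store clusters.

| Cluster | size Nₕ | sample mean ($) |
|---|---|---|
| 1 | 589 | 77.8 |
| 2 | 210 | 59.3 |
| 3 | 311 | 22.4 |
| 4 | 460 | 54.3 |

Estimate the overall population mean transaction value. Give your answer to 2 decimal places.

57.47

x̄_st = (Σ Nₕx̄ₕ) / (Σ Nₕ) = (589·77.8 + 210·59.3 + 311·22.4 + 460·54.3) / 1570
= 90221.6 / 1570 = 57.4660... → 57.47.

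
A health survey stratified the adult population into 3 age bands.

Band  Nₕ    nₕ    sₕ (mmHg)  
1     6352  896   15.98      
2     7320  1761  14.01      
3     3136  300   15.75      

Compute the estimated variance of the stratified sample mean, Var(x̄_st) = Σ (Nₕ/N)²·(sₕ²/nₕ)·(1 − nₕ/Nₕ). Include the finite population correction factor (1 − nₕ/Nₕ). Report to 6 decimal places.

0.077047

N = 16808; Wₕ = Nₕ/N.
band 1: (6352/16808)²·15.98²/896·(1 − 896/6352) = 0.034962165
band 2: (7320/16808)²·14.01²/1761·(1 − 1761/7320) = 0.016054345
band 3: (3136/16808)²·15.75²/300·(1 − 300/3136) = 0.026030953
Sum = 0.077047462 → 0.077047.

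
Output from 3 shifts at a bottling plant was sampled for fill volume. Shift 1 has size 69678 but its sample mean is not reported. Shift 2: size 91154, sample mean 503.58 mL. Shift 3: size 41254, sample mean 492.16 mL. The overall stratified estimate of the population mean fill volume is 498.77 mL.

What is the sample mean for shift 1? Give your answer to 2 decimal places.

N = 69678 + 91154 + 41254 = 202086.
Overall total = μ·N = 498.77·202086 = 100794434.22.
Subtract the known strata: 91154·503.58 + 41254·492.16 = 66206899.96.
Remaining total for shift 1: 100794434.22 − 66206899.96 = 34587534.26.
Divide by its size: 34587534.26 / 69678 = 496.3910... → 496.39.

496.39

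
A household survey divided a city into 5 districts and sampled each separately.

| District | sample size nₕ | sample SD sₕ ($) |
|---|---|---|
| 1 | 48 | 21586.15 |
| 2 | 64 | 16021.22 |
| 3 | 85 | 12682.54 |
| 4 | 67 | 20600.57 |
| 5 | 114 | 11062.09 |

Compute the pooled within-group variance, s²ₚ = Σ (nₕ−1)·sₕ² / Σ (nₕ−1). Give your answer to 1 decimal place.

1: (48−1)·21586.15² = 47·465961871.8225 = 21900207975.6575
2: (64−1)·16021.22² = 63·256679490.2884 = 16170807888.1692
3: (85−1)·12682.54² = 84·160846820.8516 = 13511132951.5344
4: (67−1)·20600.57² = 66·424383484.3249 = 28009309965.4434
5: (114−1)·11062.09² = 113·122369835.1681 = 13827791373.9953
Numerator = 93419250154.7998; denominator = Σ(nₕ−1) = 373.
s²ₚ = 93419250154.7998/373 = 250453753.766... → 250453753.8.

250453753.8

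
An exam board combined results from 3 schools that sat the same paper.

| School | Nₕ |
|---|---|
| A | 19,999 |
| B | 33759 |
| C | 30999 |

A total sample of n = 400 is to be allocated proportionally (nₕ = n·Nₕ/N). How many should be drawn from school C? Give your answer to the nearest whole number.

146

N = 19999 + 33759 + 30999 = 84757.
n_C = 400·30999/84757 = 146.296... → 146.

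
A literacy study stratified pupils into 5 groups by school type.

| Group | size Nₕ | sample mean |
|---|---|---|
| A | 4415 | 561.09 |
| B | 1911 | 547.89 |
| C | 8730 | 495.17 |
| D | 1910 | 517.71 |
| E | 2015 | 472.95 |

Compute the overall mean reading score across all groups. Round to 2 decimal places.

515.72

x̄_st = (Σ Nₕx̄ₕ) / (Σ Nₕ) = (4415·561.09 + 1911·547.89 + 8730·495.17 + 1910·517.71 + 2015·472.95) / 18981
= 9788884.59 / 18981 = 515.7202... → 515.72.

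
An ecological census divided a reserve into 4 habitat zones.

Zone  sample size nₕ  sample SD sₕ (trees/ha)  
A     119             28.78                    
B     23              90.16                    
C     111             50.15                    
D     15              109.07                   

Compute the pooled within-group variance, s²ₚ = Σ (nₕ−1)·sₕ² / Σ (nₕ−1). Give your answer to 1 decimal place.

Degrees of freedom: 118 + 22 + 110 + 14 = 264.
Σ(nₕ−1)sₕ² = 118·828.2884 + 22·8128.8256 + 110·2515.0225 + 14·11896.2649 = 719772.378.
s²ₚ = 719772.378 / 264 = 2726.411... → 2726.4.

2726.4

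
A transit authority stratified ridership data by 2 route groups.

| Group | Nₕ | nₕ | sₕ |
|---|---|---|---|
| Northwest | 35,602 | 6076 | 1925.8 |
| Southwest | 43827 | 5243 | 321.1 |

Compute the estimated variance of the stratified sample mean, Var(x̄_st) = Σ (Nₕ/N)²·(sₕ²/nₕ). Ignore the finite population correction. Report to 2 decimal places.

N = 79429; Wₕ = Nₕ/N.
group Northwest: (35602/79429)²·1925.8²/6076 = 122.62957
group Southwest: (43827/79429)²·321.1²/5243 = 5.98723
Sum = 128.61680 → 128.62.

128.62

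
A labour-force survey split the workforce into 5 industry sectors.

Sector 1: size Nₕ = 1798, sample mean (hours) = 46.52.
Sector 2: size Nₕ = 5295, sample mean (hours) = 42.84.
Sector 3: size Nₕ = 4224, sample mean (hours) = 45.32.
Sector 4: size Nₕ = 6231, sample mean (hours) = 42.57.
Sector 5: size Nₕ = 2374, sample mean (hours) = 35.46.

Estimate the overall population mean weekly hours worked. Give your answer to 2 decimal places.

x̄_st = (Σ Nₕx̄ₕ) / (Σ Nₕ) = (1798·46.52 + 5295·42.84 + 4224·45.32 + 6231·42.57 + 2374·35.46) / 19922
= 851348.15 / 19922 = 42.7341... → 42.73.

42.73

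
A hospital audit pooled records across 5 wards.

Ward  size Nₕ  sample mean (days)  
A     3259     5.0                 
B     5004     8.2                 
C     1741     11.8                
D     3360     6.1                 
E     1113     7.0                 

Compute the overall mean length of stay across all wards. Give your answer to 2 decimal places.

7.33

N = 14477; weights Wₕ = Nₕ/N = (0.2251, 0.3457, 0.1203, 0.2321, 0.0769).
x̄_st = Σ Wₕ·x̄ₕ = 0.2251·5.0 + 0.3457·8.2 + 0.1203·11.8 + 0.2321·6.1 + 0.0769·7.0 ≈ 7.3329...
→ 7.33.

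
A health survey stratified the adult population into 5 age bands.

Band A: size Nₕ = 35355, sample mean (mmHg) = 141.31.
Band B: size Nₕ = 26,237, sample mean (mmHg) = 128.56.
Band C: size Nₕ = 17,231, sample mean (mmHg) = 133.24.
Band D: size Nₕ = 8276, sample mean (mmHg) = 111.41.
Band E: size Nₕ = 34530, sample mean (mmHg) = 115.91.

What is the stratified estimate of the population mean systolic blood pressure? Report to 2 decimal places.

x̄_st = (Σ Nₕx̄ₕ) / (Σ Nₕ) = (35355·141.31 + 26237·128.56 + 17231·133.24 + 8276·111.41 + 34530·115.91) / 121629
= 15589303.67 / 121629 = 128.1709... → 128.17.

128.17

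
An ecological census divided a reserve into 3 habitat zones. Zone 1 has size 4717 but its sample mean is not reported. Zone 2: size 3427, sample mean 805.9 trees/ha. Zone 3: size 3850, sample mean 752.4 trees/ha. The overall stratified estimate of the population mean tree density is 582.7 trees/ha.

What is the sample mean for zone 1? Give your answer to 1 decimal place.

282.0

Σ Nₕx̄ₕ = N·μ, so 4717·x̄_1 = 11994·582.7 − (3427·805.9 + 3850·752.4).
= 6988903.8 − 5658559.3 = 1330344.5.
x̄_1 = 1330344.5 / 4717 = 282.032... → 282.0.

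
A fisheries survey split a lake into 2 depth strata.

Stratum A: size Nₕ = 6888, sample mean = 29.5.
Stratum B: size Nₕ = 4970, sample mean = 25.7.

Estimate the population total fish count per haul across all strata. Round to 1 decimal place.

Estimate total by summing Nₕ·x̄ₕ over strata.
6888·29.5 + 4970·25.7 = 203196 + 127729 = 330925.0.

330925.0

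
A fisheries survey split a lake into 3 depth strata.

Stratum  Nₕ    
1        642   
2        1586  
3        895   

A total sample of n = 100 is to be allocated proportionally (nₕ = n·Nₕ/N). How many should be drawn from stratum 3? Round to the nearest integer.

Share of stratum 3 = 895/3123 = 0.28658.
Allocate 100 × 0.28658 = 28.658... → 29.

29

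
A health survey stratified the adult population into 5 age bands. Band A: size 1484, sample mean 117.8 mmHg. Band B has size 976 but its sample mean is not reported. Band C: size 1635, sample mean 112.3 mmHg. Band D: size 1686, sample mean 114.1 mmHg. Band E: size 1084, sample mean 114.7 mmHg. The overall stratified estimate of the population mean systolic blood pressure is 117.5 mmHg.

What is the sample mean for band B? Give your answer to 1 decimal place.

Σ Nₕx̄ₕ = N·μ, so 976·x̄_B = 6865·117.5 − (1484·117.8 + 1635·112.3 + 1686·114.1 + 1084·114.7).
= 806637.5 − 675133.1 = 131504.4.
x̄_B = 131504.4 / 976 = 134.738... → 134.7.

134.7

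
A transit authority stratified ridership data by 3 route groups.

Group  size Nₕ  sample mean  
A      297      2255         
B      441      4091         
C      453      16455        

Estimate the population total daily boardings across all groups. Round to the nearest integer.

9927981

Population total = Σ Nₕ·x̄ₕ (each stratum's size times its mean).
297·2255 + 441·4091 + 453·16455 = 669735 + 1804131 + 7454115 = 9927981.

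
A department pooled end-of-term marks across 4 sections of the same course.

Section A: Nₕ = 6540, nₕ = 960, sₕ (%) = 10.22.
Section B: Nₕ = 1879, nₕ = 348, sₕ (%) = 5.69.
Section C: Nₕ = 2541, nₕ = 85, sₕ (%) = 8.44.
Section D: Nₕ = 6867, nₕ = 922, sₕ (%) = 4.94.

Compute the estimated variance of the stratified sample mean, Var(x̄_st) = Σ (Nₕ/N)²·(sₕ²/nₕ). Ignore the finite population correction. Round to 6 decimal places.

N = 17827; Wₕ = Nₕ/N.
section A: (6540/17827)²·10.22²/960 = 0.014642982
section B: (1879/17827)²·5.69²/348 = 0.001033576
section C: (2541/17827)²·8.44²/85 = 0.017026241
section D: (6867/17827)²·4.94²/922 = 0.003927358
Sum = 0.036630157 → 0.036630.

0.036630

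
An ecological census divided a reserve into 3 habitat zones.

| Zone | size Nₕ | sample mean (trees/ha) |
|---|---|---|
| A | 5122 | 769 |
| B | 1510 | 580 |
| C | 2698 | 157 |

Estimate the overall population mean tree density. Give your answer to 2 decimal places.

561.44

x̄_st = (Σ Nₕx̄ₕ) / (Σ Nₕ) = (5122·769 + 1510·580 + 2698·157) / 9330
= 5238204 / 9330 = 561.4367... → 561.44.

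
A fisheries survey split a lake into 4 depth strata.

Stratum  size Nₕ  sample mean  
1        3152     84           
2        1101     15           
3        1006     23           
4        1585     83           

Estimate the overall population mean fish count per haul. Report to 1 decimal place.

N = 3152 + 1101 + 1006 + 1585 = 6844.
Weight each subgroup mean by Nₕ/N and sum.
Σ Nₕx̄ₕ = 3152·84 + 1101·15 + 1006·23 + 1585·83 = 264768 + 16515 + 23138 + 131555 = 435976.
Divide by N: 435976 / 6844 = 63.702... → 63.7.

63.7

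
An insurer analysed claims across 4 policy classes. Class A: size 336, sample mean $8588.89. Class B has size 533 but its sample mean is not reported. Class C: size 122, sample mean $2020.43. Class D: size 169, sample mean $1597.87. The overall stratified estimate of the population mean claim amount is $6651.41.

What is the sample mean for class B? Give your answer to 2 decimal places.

N = 336 + 533 + 122 + 169 = 1160.
Overall total = μ·N = 6651.41·1160 = 7715635.6.
Subtract the known strata: 336·8588.89 + 122·2020.43 + 169·1597.87 = 3402399.53.
Remaining total for class B: 7715635.6 − 3402399.53 = 4313236.07.
Divide by its size: 4313236.07 / 533 = 8092.3754... → 8092.38.

8092.38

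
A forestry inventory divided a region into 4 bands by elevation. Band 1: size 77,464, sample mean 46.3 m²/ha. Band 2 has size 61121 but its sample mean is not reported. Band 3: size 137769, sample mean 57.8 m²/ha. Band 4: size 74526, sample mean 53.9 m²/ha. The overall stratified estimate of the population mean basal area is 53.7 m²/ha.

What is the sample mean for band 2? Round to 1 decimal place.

53.6

N = 77464 + 61121 + 137769 + 74526 = 350880.
Overall total = μ·N = 53.7·350880 = 18842256.
Subtract the known strata: 77464·46.3 + 137769·57.8 + 74526·53.9 = 15566582.8.
Remaining total for band 2: 18842256 − 15566582.8 = 3275673.2.
Divide by its size: 3275673.2 / 61121 = 53.593... → 53.6.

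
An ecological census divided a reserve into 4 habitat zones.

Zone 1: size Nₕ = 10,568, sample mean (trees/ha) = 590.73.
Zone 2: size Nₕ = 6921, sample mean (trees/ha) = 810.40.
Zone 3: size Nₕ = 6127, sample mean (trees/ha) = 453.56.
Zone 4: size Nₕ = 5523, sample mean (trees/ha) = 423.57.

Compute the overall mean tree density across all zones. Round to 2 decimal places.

N = 10568 + 6921 + 6127 + 5523 = 29139.
The stratified mean weights each stratum mean by its population share Nₕ/N.
Σ Nₕx̄ₕ = 10568·590.73 + 6921·810.40 + 6127·453.56 + 5523·423.57 = 6242834.64 + 5608778.4 + 2778962.12 + 2339377.11 = 16969952.27.
Divide by N: 16969952.27 / 29139 = 582.3794... → 582.38.

582.38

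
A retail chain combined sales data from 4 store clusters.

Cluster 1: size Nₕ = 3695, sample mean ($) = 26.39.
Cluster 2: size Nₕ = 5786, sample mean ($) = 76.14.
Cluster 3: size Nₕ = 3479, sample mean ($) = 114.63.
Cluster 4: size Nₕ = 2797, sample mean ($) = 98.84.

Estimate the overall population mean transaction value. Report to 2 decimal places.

77.00

N = 15757; weights Wₕ = Nₕ/N = (0.2345, 0.3672, 0.2208, 0.1775).
x̄_st = Σ Wₕ·x̄ₕ = 0.2345·26.39 + 0.3672·76.14 + 0.2208·114.63 + 0.1775·98.84 ≈ 77.0014...
→ 77.00.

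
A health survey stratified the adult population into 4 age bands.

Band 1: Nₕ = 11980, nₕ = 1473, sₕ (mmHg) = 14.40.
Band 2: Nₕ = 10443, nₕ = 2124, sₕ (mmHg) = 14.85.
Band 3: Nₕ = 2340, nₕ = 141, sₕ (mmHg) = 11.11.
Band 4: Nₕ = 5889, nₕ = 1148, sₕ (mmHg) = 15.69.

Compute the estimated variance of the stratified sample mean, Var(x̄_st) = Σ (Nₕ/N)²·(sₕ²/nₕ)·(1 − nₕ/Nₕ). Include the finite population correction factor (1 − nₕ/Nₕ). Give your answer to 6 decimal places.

0.039627

N = 30652; Wₕ = Nₕ/N.
band 1: (11980/30652)²·14.40²/1473·(1 − 1473/11980) = 0.018859933
band 2: (10443/30652)²·14.85²/2124·(1 − 2124/10443) = 0.009600131
band 3: (2340/30652)²·11.11²/141·(1 − 141/2340) = 0.004794380
band 4: (5889/30652)²·15.69²/1148·(1 − 1148/5889) = 0.006372324
Sum = 0.039626769 → 0.039627.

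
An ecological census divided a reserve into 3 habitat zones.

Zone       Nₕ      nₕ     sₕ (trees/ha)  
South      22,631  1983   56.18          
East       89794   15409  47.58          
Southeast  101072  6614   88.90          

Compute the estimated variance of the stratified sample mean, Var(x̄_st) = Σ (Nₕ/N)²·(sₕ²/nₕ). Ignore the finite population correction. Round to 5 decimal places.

N = 213497. Term for each stratum: Wₕ²sₕ²/nₕ.
Var(x̄_st) = 0.01788400 + 0.02598876 + 0.26780427 = 0.31167703 → 0.31168.

0.31168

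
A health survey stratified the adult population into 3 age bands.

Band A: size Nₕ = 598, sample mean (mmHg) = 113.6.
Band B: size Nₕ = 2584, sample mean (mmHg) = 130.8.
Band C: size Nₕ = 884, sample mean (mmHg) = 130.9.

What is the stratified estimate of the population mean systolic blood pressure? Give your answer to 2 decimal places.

x̄_st = (Σ Nₕx̄ₕ) / (Σ Nₕ) = (598·113.6 + 2584·130.8 + 884·130.9) / 4066
= 521635.6 / 4066 = 128.2921... → 128.29.

128.29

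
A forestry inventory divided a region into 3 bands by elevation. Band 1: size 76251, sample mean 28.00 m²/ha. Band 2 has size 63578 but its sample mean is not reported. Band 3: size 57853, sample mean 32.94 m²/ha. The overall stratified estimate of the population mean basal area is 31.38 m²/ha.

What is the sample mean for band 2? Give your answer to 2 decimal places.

34.01

N = 76251 + 63578 + 57853 = 197682.
Overall total = μ·N = 31.38·197682 = 6203261.16.
Subtract the known strata: 76251·28.00 + 57853·32.94 = 4040705.82.
Remaining total for band 2: 6203261.16 − 4040705.82 = 2162555.34.
Divide by its size: 2162555.34 / 63578 = 34.0142... → 34.01.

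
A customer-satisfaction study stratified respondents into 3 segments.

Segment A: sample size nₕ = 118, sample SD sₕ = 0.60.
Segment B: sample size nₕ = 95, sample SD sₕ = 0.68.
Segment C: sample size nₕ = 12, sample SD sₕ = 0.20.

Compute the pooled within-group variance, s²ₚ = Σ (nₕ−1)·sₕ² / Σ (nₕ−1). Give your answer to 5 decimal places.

Degrees of freedom: 117 + 94 + 11 = 222.
Σ(nₕ−1)sₕ² = 117·0.36 + 94·0.4624 + 11·0.04 = 86.0256.
s²ₚ = 86.0256 / 222 = 0.3875027... → 0.38750.

0.38750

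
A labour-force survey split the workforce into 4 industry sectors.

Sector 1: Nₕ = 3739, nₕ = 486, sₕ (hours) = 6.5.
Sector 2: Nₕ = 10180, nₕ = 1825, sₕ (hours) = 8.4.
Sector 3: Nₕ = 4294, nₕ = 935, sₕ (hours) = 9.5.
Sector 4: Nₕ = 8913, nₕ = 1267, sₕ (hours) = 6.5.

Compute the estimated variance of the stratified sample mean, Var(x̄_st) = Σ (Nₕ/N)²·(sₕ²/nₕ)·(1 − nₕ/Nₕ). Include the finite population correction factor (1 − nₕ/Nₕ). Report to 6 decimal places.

0.010887

N = 27126; Wₕ = Nₕ/N.
sector 1: (3739/27126)²·6.5²/486·(1 − 486/3739) = 0.001437006
sector 2: (10180/27126)²·8.4²/1825·(1 − 1825/10180) = 0.004469083
sector 3: (4294/27126)²·9.5²/935·(1 − 935/4294) = 0.001892065
sector 4: (8913/27126)²·6.5²/1267·(1 − 1267/8913) = 0.003088423
Sum = 0.010886577 → 0.010887.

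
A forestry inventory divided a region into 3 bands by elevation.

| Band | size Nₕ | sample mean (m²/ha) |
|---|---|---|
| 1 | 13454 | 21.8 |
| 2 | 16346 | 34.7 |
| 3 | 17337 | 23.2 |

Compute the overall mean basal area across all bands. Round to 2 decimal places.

26.79

N = 47137; weights Wₕ = Nₕ/N = (0.2854, 0.3468, 0.3678).
x̄_st = Σ Wₕ·x̄ₕ = 0.2854·21.8 + 0.3468·34.7 + 0.3678·23.2 ≈ 26.7883...
→ 26.79.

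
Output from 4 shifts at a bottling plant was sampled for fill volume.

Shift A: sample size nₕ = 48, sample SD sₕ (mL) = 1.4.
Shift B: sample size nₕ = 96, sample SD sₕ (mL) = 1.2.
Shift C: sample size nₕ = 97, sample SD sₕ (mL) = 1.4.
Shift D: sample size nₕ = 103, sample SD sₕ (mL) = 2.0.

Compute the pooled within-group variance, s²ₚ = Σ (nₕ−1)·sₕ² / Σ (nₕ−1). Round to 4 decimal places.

2.4267

Degrees of freedom: 47 + 95 + 96 + 102 = 340.
Σ(nₕ−1)sₕ² = 47·1.96 + 95·1.44 + 96·1.96 + 102·4 = 825.08.
s²ₚ = 825.08 / 340 = 2.426706... → 2.4267.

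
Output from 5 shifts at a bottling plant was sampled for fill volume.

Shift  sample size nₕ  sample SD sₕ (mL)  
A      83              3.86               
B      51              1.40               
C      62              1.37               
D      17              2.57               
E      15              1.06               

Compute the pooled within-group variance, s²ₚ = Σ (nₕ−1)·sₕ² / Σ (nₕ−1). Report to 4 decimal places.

6.9761

A: (83−1)·3.86² = 82·14.8996 = 1221.7672
B: (51−1)·1.40² = 50·1.96 = 98
C: (62−1)·1.37² = 61·1.8769 = 114.4909
D: (17−1)·2.57² = 16·6.6049 = 105.6784
E: (15−1)·1.06² = 14·1.1236 = 15.7304
Numerator = 1555.6669; denominator = Σ(nₕ−1) = 223.
s²ₚ = 1555.6669/223 = 6.976085... → 6.9761.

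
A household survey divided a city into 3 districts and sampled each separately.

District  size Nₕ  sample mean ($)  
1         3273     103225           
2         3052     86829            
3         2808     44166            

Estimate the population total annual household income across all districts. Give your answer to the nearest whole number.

726875661

Estimate total by summing Nₕ·x̄ₕ over strata.
3273·103225 + 3052·86829 + 2808·44166 = 337855425 + 265002108 + 124018128 = 726875661.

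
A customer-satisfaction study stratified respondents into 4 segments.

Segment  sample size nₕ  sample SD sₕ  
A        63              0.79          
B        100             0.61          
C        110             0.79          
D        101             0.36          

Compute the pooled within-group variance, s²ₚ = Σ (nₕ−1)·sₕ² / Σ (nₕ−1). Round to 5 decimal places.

0.42302

Degrees of freedom: 62 + 99 + 109 + 100 = 370.
Σ(nₕ−1)sₕ² = 62·0.6241 + 99·0.3721 + 109·0.6241 + 100·0.1296 = 156.519.
s²ₚ = 156.519 / 370 = 0.4230243... → 0.42302.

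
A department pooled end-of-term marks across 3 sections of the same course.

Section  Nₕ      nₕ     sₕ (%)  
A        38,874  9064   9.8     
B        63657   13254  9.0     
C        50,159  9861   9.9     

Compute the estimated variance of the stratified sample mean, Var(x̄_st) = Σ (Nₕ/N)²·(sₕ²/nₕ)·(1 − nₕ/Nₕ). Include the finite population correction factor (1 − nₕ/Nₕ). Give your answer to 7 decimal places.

0.0022294

N = 152690; Wₕ = Nₕ/N.
section A: (38874/152690)²·9.8²/9064·(1 − 9064/38874) = 0.0005266623
section B: (63657/152690)²·9.0²/13254·(1 − 13254/63657) = 0.0008410454
section C: (50159/152690)²·9.9²/9861·(1 − 9861/50159) = 0.0008617089
Sum = 0.0022294166 → 0.0022294.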